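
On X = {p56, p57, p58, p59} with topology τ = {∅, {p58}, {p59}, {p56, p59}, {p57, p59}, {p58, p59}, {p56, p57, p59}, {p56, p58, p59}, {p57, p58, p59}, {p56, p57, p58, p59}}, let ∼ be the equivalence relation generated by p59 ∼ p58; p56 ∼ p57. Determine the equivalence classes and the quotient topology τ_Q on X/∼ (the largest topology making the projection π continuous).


X/∼ = {[p56=p57], [p58=p59]}; |τ_Q| = 3.

Equivalence classes: [p56=p57], [p58=p59].
Quotient map π: X → X/∼ sends p56 ↦ [p56=p57], p57 ↦ [p56=p57], p58 ↦ [p58=p59], p59 ↦ [p58=p59].
For each subset V ⊆ X/∼, compute π^{-1}(V) ⊆ X and check whether π^{-1}(V) ∈ τ. V is open in τ_Q iff π^{-1}(V) ∈ τ.
  V = {}: π^{-1}(V) = ∅ ∈ τ ✓.
  V = {[p56=p57]}: π^{-1}(V) = {p56, p57} ∉ τ ✗.
  V = {[p58=p59]}: π^{-1}(V) = {p58, p59} ∈ τ ✓.
  V = {[p56=p57], [p58=p59]}: π^{-1}(V) = {p56, p57, p58, p59} ∈ τ ✓.
Open sets in the quotient: τ_Q = {{}, {[p58=p59]}, {[p56=p57], [p58=p59]}} (3 elements).


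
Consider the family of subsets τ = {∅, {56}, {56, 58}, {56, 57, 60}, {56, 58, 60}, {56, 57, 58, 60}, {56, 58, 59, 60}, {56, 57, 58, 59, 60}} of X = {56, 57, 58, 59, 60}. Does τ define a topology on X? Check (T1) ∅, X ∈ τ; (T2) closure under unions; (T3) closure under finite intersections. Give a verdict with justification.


τ is NOT a topology on X.

Axiom (T1): ∅ ∈ τ? Yes; X ∈ τ? Yes.
Axiom (T2/T3): check pairwise unions and intersections of members of τ.
Counterexample for (T3): {56, 57, 60} ∩ {56, 58, 60} = {56, 60} ∉ τ. Therefore τ is NOT a topology.


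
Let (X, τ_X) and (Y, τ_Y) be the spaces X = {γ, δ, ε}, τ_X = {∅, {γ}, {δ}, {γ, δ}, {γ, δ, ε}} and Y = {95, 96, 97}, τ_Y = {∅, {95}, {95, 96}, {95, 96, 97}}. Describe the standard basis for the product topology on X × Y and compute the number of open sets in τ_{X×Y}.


Basis B = {∅ × ∅, {γ} × {95}, {δ} × {95}, {γ} × {95, 96}, {γ, δ} × {95}, {δ} × {95, 96}, {γ} × {95, 96, 97}, {γ, δ, ε} × {95}, {δ} × {95, 96, 97}, {γ, δ} × {95, 96}, {γ, δ} × {95, 96, 97}, {γ, δ, ε} × {95, 96}, {γ, δ, ε} × {95, 96, 97}}; |τ_{X×Y}| = 30.

Enumerate products U × V with U ∈ τ_X, V ∈ τ_Y (deduplicated):
  ∅ × ∅ = {} (∅)
  {γ} × {95} = {(γ,95)}
  {δ} × {95} = {(δ,95)}
  {γ} × {95, 96} = {(γ,95), (γ,96)}
  {γ, δ} × {95} = {(γ,95), (δ,95)}
  {δ} × {95, 96} = {(δ,95), (δ,96)}
  {γ} × {95, 96, 97} = {(γ,95), (γ,96), (γ,97)}
  {γ, δ, ε} × {95} = {(γ,95), (δ,95), (ε,95)}
  {δ} × {95, 96, 97} = {(δ,95), (δ,96), (δ,97)}
  {γ, δ} × {95, 96} = {(γ,95), (γ,96), (δ,95), (δ,96)}
  {γ, δ} × {95, 96, 97} = {(γ,95), (γ,96), (γ,97), (δ,95), (δ,96), (δ,97)}
  {γ, δ, ε} × {95, 96} = {(γ,95), (γ,96), (δ,95), (δ,96), (ε,95), (ε,96)}
  {γ, δ, ε} × {95, 96, 97} = {(γ,95), (γ,96), (γ,97), (δ,95), (δ,96), (δ,97), (ε,95), (ε,96), (ε,97)}
These 13 distinct sets form the basis B.
Close under arbitrary unions to get τ_{X×Y}; counting gives |τ_{X×Y}| = 30.


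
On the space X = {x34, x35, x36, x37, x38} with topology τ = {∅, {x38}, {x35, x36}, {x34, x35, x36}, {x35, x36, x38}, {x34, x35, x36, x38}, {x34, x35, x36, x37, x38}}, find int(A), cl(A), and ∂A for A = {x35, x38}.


int(A) = {x38}, cl(A) = {x34, x35, x36, x37, x38}, ∂A = {x34, x35, x36, x37}.

Closed sets in (X, τ) are complements of opens:
  closed(X, τ) = {∅, {x37}, {x34, x37}, {x37, x38}, {x34, x37, x38}, {x34, x35, x36, x37}, {x34, x35, x36, x37, x38}}.
int(A) = ⋃ {U ∈ τ : U ⊆ A}. Opens contained in A: ∅, {x38}.
Taking the union of these: int(A) = {x38}.
cl(A) = ⋂ {C closed : A ⊆ C}. Closed sets containing A: {x34, x35, x36, x37, x38}.
Intersecting these: cl(A) = {x34, x35, x36, x37, x38}.
∂A = cl(A) ∖ int(A) = {x34, x35, x36, x37, x38} ∖ {x38} = {x34, x35, x36, x37}.


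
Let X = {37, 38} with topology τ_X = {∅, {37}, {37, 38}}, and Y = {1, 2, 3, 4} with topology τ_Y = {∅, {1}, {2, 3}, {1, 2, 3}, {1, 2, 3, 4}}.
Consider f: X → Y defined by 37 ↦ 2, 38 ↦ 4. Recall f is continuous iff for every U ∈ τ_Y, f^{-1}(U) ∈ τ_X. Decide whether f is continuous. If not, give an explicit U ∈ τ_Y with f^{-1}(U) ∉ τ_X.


f IS continuous.

Compute f^{-1}(U) for each U ∈ τ_Y:
  U = ∅: f^{-1}(U) = ∅ ∈ τ_X ✓.
  U = {1}: f^{-1}(U) = ∅ ∈ τ_X ✓.
  U = {2, 3}: f^{-1}(U) = {37} ∈ τ_X ✓.
  U = {1, 2, 3}: f^{-1}(U) = {37} ∈ τ_X ✓.
  U = {1, 2, 3, 4}: f^{-1}(U) = {37, 38} ∈ τ_X ✓.
Every preimage lies in τ_X, so f IS continuous.


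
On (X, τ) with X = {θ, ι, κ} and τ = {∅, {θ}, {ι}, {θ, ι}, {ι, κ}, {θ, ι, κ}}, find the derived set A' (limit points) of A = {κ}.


A' = ∅

For each x ∈ X, list the open sets U ∈ τ with x ∈ U, then check whether U ∩ (A ∖ {x}) ≠ ∅ for every such U.
  x = θ: open {θ} ∋ x has {θ} ∩ (A ∖ {θ}) = ∅, so x is NOT a limit point.
  x = ι: open {ι} ∋ x has {ι} ∩ (A ∖ {ι}) = ∅, so x is NOT a limit point.
  x = κ: open {ι, κ} ∋ x has {ι, κ} ∩ (A ∖ {κ}) = ∅, so x is NOT a limit point.
Collecting: A' = ∅.


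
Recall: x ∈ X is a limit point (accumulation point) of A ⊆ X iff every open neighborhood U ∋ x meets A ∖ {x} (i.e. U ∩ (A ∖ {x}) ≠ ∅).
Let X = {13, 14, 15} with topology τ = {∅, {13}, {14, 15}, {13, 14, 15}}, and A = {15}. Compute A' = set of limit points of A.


A' = {14}

For each x ∈ X, list the open sets U ∈ τ with x ∈ U, then check whether U ∩ (A ∖ {x}) ≠ ∅ for every such U.
  x = 13: open {13} ∋ x has {13} ∩ (A ∖ {13}) = ∅, so x is NOT a limit point.
  x = 14: opens ∋ x are {14, 15}, {13, 14, 15}; each meets A ∖ {14}, so x IS a limit point.
  x = 15: open {14, 15} ∋ x has {14, 15} ∩ (A ∖ {15}) = ∅, so x is NOT a limit point.
Collecting: A' = {14}.


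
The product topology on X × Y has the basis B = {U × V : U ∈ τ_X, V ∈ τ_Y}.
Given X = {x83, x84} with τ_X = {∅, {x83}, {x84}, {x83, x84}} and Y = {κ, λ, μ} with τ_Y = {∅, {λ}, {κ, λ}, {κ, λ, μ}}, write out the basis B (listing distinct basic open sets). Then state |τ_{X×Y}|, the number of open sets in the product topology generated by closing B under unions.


Basis B = {∅ × ∅, {x83} × {λ}, {x84} × {λ}, {x83} × {κ, λ}, {x83, x84} × {λ}, {x84} × {κ, λ}, {x83} × {κ, λ, μ}, {x84} × {κ, λ, μ}, {x83, x84} × {κ, λ}, {x83, x84} × {κ, λ, μ}}; |τ_{X×Y}| = 16.

Enumerate products U × V with U ∈ τ_X, V ∈ τ_Y (deduplicated):
  ∅ × ∅ = {} (∅)
  {x83} × {λ} = {(x83,λ)}
  {x84} × {λ} = {(x84,λ)}
  {x83} × {κ, λ} = {(x83,κ), (x83,λ)}
  {x83, x84} × {λ} = {(x83,λ), (x84,λ)}
  {x84} × {κ, λ} = {(x84,κ), (x84,λ)}
  {x83} × {κ, λ, μ} = {(x83,κ), (x83,λ), (x83,μ)}
  {x84} × {κ, λ, μ} = {(x84,κ), (x84,λ), (x84,μ)}
  {x83, x84} × {κ, λ} = {(x83,κ), (x83,λ), (x84,κ), (x84,λ)}
  {x83, x84} × {κ, λ, μ} = {(x83,κ), (x83,λ), (x83,μ), (x84,κ), (x84,λ), (x84,μ)}
These 10 distinct sets form the basis B.
Close under arbitrary unions to get τ_{X×Y}; counting gives |τ_{X×Y}| = 16.


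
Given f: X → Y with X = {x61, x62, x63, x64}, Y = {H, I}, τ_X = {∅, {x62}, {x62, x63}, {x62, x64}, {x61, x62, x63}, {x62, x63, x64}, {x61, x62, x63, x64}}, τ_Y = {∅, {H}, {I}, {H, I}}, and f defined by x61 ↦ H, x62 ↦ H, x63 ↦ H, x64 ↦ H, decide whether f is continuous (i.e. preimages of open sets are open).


f IS continuous.

Compute f^{-1}(U) for each U ∈ τ_Y:
  U = ∅: f^{-1}(U) = ∅ ∈ τ_X ✓.
  U = {H}: f^{-1}(U) = {x61, x62, x63, x64} ∈ τ_X ✓.
  U = {I}: f^{-1}(U) = ∅ ∈ τ_X ✓.
  U = {H, I}: f^{-1}(U) = {x61, x62, x63, x64} ∈ τ_X ✓.
Every preimage lies in τ_X, so f IS continuous.


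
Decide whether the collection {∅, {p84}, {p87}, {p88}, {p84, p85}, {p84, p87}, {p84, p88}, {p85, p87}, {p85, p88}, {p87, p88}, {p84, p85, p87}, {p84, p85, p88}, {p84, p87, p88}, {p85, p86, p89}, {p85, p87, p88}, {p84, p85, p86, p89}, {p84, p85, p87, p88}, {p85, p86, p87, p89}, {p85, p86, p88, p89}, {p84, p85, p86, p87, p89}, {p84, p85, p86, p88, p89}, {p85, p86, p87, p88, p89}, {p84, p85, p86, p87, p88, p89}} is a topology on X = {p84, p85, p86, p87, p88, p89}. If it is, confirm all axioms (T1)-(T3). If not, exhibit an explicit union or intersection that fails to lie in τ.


τ is NOT a topology on X.

Axiom (T1): ∅ ∈ τ? Yes; X ∈ τ? Yes.
Axiom (T2/T3): check pairwise unions and intersections of members of τ.
Counterexample for (T3): {p84, p85} ∩ {p85, p87} = {p85} ∉ τ. Therefore τ is NOT a topology.


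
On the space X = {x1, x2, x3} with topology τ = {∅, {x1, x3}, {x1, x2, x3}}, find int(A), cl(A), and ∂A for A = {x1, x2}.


int(A) = ∅, cl(A) = {x1, x2, x3}, ∂A = {x1, x2, x3}.

Closed sets in (X, τ) are complements of opens:
  closed(X, τ) = {∅, {x2}, {x1, x2, x3}}.
int(A) = ⋃ {U ∈ τ : U ⊆ A}. Opens contained in A: ∅.
Taking the union of these: int(A) = ∅.
cl(A) = ⋂ {C closed : A ⊆ C}. Closed sets containing A: {x1, x2, x3}.
Intersecting these: cl(A) = {x1, x2, x3}.
∂A = cl(A) ∖ int(A) = {x1, x2, x3} ∖ ∅ = {x1, x2, x3}.


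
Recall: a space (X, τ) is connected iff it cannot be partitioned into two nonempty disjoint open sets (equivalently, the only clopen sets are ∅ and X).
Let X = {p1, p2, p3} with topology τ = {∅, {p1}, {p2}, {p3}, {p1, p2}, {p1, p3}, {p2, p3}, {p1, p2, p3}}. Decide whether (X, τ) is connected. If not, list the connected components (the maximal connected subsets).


(X, τ) is disconnected; components = [{p1}, {p2}, {p3}].

Find clopen sets (U ∈ τ with X ∖ U ∈ τ):
  U = ∅, X ∖ U = {p1, p2, p3} — both open, so U is clopen.
  U = {p1}, X ∖ U = {p2, p3} — both open, so U is clopen.
  U = {p2}, X ∖ U = {p1, p3} — both open, so U is clopen.
  U = {p3}, X ∖ U = {p1, p2} — both open, so U is clopen.
  U = {p1, p2}, X ∖ U = {p3} — both open, so U is clopen.
  U = {p1, p3}, X ∖ U = {p2} — both open, so U is clopen.
  U = {p2, p3}, X ∖ U = {p1} — both open, so U is clopen.
  U = {p1, p2, p3}, X ∖ U = ∅ — both open, so U is clopen.
Nontrivial clopen(s) exist: e.g. {p2}. So (X, τ) is disconnected.
Compute connected components by grouping points that agree on all clopens:
  component: {p1}
  component: {p2}
  component: {p3}


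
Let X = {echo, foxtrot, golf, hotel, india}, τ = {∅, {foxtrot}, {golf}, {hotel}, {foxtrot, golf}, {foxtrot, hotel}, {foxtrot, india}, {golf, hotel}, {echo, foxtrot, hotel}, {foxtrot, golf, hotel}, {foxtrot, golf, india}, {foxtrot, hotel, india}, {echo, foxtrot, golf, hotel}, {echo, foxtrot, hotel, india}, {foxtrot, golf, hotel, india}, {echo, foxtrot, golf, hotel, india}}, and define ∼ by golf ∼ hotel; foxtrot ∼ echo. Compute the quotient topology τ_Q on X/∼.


X/∼ = {[echo=foxtrot], [golf=hotel], [india]}; |τ_Q| = 4.

Equivalence classes: [echo=foxtrot], [golf=hotel], [india].
Quotient map π: X → X/∼ sends echo ↦ [echo=foxtrot], foxtrot ↦ [echo=foxtrot], golf ↦ [golf=hotel], hotel ↦ [golf=hotel], india ↦ [india].
For each subset V ⊆ X/∼, compute π^{-1}(V) ⊆ X and check whether π^{-1}(V) ∈ τ. V is open in τ_Q iff π^{-1}(V) ∈ τ.
  V = {}: π^{-1}(V) = ∅ ∈ τ ✓.
  V = {[echo=foxtrot]}: π^{-1}(V) = {echo, foxtrot} ∉ τ ✗.
  V = {[golf=hotel]}: π^{-1}(V) = {golf, hotel} ∈ τ ✓.
  V = {[echo=foxtrot], [golf=hotel]}: π^{-1}(V) = {echo, foxtrot, golf, hotel} ∈ τ ✓.
  V = {[india]}: π^{-1}(V) = {india} ∉ τ ✗.
  V = {[echo=foxtrot], [india]}: π^{-1}(V) = {echo, foxtrot, india} ∉ τ ✗.
  V = {[golf=hotel], [india]}: π^{-1}(V) = {golf, hotel, india} ∉ τ ✗.
  V = {[echo=foxtrot], [golf=hotel], [india]}: π^{-1}(V) = {echo, foxtrot, golf, hotel, india} ∈ τ ✓.
Open sets in the quotient: τ_Q = {{}, {[golf=hotel]}, {[echo=foxtrot], [golf=hotel]}, {[echo=foxtrot], [golf=hotel], [india]}} (4 elements).


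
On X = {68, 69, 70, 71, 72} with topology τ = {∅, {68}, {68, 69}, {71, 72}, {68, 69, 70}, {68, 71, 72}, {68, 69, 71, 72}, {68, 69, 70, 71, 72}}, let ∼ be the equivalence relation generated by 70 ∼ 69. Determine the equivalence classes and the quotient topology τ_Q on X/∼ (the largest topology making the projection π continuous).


X/∼ = {[68], [69=70], [71], [72]}; |τ_Q| = 6.

Equivalence classes: [68], [69=70], [71], [72].
Quotient map π: X → X/∼ sends 68 ↦ [68], 69 ↦ [69=70], 70 ↦ [69=70], 71 ↦ [71], 72 ↦ [72].
For each subset V ⊆ X/∼, compute π^{-1}(V) ⊆ X and check whether π^{-1}(V) ∈ τ. V is open in τ_Q iff π^{-1}(V) ∈ τ.
  V = {}: π^{-1}(V) = ∅ ∈ τ ✓.
  V = {[68]}: π^{-1}(V) = {68} ∈ τ ✓.
  V = {[69=70]}: π^{-1}(V) = {69, 70} ∉ τ ✗.
  V = {[68], [69=70]}: π^{-1}(V) = {68, 69, 70} ∈ τ ✓.
  V = {[71]}: π^{-1}(V) = {71} ∉ τ ✗.
  V = {[68], [71]}: π^{-1}(V) = {68, 71} ∉ τ ✗.
  V = {[69=70], [71]}: π^{-1}(V) = {69, 70, 71} ∉ τ ✗.
  V = {[68], [69=70], [71]}: π^{-1}(V) = {68, 69, 70, 71} ∉ τ ✗.
  V = {[72]}: π^{-1}(V) = {72} ∉ τ ✗.
  V = {[68], [72]}: π^{-1}(V) = {68, 72} ∉ τ ✗.
  V = {[69=70], [72]}: π^{-1}(V) = {69, 70, 72} ∉ τ ✗.
  V = {[68], [69=70], [72]}: π^{-1}(V) = {68, 69, 70, 72} ∉ τ ✗.
  V = {[71], [72]}: π^{-1}(V) = {71, 72} ∈ τ ✓.
  V = {[68], [71], [72]}: π^{-1}(V) = {68, 71, 72} ∈ τ ✓.
  V = {[69=70], [71], [72]}: π^{-1}(V) = {69, 70, 71, 72} ∉ τ ✗.
  V = {[68], [69=70], [71], [72]}: π^{-1}(V) = {68, 69, 70, 71, 72} ∈ τ ✓.
Open sets in the quotient: τ_Q = {{}, {[68]}, {[68], [69=70]}, {[71], [72]}, {[68], [71], [72]}, {[68], [69=70], [71], [72]}} (6 elements).


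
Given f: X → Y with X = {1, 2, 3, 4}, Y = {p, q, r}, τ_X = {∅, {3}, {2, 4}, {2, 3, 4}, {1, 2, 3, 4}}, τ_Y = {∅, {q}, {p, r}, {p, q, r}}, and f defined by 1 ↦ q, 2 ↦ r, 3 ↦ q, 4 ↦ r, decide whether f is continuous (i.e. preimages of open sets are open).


f is NOT continuous.

Compute f^{-1}(U) for each U ∈ τ_Y:
  U = ∅: f^{-1}(U) = ∅ ∈ τ_X ✓.
  U = {q}: f^{-1}(U) = {1, 3} ∉ τ_X ✗.
  U = {p, r}: f^{-1}(U) = {2, 4} ∈ τ_X ✓.
  U = {p, q, r}: f^{-1}(U) = {1, 2, 3, 4} ∈ τ_X ✓.
Found U = {q} with f^{-1}(U) = {1, 3} not in τ_X. Therefore f is NOT continuous.


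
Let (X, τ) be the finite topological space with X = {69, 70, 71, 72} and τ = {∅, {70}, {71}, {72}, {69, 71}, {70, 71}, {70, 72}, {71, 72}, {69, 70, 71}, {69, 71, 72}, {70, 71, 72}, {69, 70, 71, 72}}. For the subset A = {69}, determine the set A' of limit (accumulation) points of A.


A' = ∅

For each x ∈ X, list the open sets U ∈ τ with x ∈ U, then check whether U ∩ (A ∖ {x}) ≠ ∅ for every such U.
  x = 69: open {69, 71} ∋ x has {69, 71} ∩ (A ∖ {69}) = ∅, so x is NOT a limit point.
  x = 70: open {70} ∋ x has {70} ∩ (A ∖ {70}) = ∅, so x is NOT a limit point.
  x = 71: open {71} ∋ x has {71} ∩ (A ∖ {71}) = ∅, so x is NOT a limit point.
  x = 72: open {72} ∋ x has {72} ∩ (A ∖ {72}) = ∅, so x is NOT a limit point.
Collecting: A' = ∅.


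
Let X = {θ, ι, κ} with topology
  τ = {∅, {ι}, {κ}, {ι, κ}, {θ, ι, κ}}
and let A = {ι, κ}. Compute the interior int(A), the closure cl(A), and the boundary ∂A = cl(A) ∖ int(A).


int(A) = {ι, κ}, cl(A) = {θ, ι, κ}, ∂A = {θ}.

Closed sets in (X, τ) are complements of opens:
  closed(X, τ) = {∅, {θ}, {θ, ι}, {θ, κ}, {θ, ι, κ}}.
int(A) = ⋃ {U ∈ τ : U ⊆ A}. Opens contained in A: ∅, {ι}, {κ}, {ι, κ}.
Taking the union of these: int(A) = {ι, κ}.
cl(A) = ⋂ {C closed : A ⊆ C}. Closed sets containing A: {θ, ι, κ}.
Intersecting these: cl(A) = {θ, ι, κ}.
∂A = cl(A) ∖ int(A) = {θ, ι, κ} ∖ {ι, κ} = {θ}.


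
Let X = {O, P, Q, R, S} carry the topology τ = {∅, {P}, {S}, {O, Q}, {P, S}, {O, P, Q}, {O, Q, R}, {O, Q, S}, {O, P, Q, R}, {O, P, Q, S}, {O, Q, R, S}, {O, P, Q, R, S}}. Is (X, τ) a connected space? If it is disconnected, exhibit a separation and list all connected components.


(X, τ) is disconnected; components = [{P}, {S}, {O, Q, R}].

Find clopen sets (U ∈ τ with X ∖ U ∈ τ):
  U = ∅, X ∖ U = {O, P, Q, R, S} — both open, so U is clopen.
  U = {P}, X ∖ U = {O, Q, R, S} — both open, so U is clopen.
  U = {S}, X ∖ U = {O, P, Q, R} — both open, so U is clopen.
  U = {P, S}, X ∖ U = {O, Q, R} — both open, so U is clopen.
  U = {O, Q, R}, X ∖ U = {P, S} — both open, so U is clopen.
  U = {O, P, Q, R}, X ∖ U = {S} — both open, so U is clopen.
  U = {O, Q, R, S}, X ∖ U = {P} — both open, so U is clopen.
  U = {O, P, Q, R, S}, X ∖ U = ∅ — both open, so U is clopen.
Nontrivial clopen(s) exist: e.g. {S}. So (X, τ) is disconnected.
Compute connected components by grouping points that agree on all clopens:
  component: {P}
  component: {S}
  component: {O, Q, R}


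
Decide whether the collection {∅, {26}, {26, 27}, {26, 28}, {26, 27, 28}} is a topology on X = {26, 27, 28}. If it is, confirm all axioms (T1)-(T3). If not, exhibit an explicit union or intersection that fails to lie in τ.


τ IS a topology on X.

Axiom (T1): ∅ ∈ τ? Yes; X ∈ τ? Yes.
Axiom (T2/T3): check pairwise unions and intersections of members of τ.
All pairwise intersections and unions checked — each lies in τ. Therefore τ satisfies (T1), (T2), (T3): it IS a topology on X.


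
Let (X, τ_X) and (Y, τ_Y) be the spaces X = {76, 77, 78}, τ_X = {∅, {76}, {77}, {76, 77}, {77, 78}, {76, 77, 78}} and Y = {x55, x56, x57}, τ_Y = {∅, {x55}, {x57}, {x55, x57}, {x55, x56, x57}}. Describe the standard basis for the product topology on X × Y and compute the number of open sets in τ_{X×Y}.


Basis B = {∅ × ∅, {76} × {x55}, {76} × {x57}, {77} × {x55}, {77} × {x57}, {76} × {x55, x57}, {76, 77} × {x55}, {76, 77} × {x57}, {77} × {x55, x57}, {77, 78} × {x55}, {77, 78} × {x57}, {76} × {x55, x56, x57}, {76, 77, 78} × {x55}, {76, 77, 78} × {x57}, {77} × {x55, x56, x57}, {76, 77} × {x55, x57}, {77, 78} × {x55, x57}, {76, 77} × {x55, x56, x57}, {76, 77, 78} × {x55, x57}, {77, 78} × {x55, x56, x57}, {76, 77, 78} × {x55, x56, x57}}; |τ_{X×Y}| = 70.

Enumerate products U × V with U ∈ τ_X, V ∈ τ_Y (deduplicated):
  ∅ × ∅ = {} (∅)
  {76} × {x55} = {(76,x55)}
  {76} × {x57} = {(76,x57)}
  {77} × {x55} = {(77,x55)}
  {77} × {x57} = {(77,x57)}
  {76} × {x55, x57} = {(76,x55), (76,x57)}
  {76, 77} × {x55} = {(76,x55), (77,x55)}
  {76, 77} × {x57} = {(76,x57), (77,x57)}
  {77} × {x55, x57} = {(77,x55), (77,x57)}
  {77, 78} × {x55} = {(77,x55), (78,x55)}
  {77, 78} × {x57} = {(77,x57), (78,x57)}
  {76} × {x55, x56, x57} = {(76,x55), (76,x56), (76,x57)}
  {76, 77, 78} × {x55} = {(76,x55), (77,x55), (78,x55)}
  {76, 77, 78} × {x57} = {(76,x57), (77,x57), (78,x57)}
  {77} × {x55, x56, x57} = {(77,x55), (77,x56), (77,x57)}
  {76, 77} × {x55, x57} = {(76,x55), (76,x57), (77,x55), (77,x57)}
  {77, 78} × {x55, x57} = {(77,x55), (77,x57), (78,x55), (78,x57)}
  {76, 77} × {x55, x56, x57} = {(76,x55), (76,x56), (76,x57), (77,x55), (77,x56), (77,x57)}
  {76, 77, 78} × {x55, x57} = {(76,x55), (76,x57), (77,x55), (77,x57), (78,x55), (78,x57)}
  {77, 78} × {x55, x56, x57} = {(77,x55), (77,x56), (77,x57), (78,x55), (78,x56), (78,x57)}
  {76, 77, 78} × {x55, x56, x57} = {(76,x55), (76,x56), (76,x57), (77,x55), (77,x56), (77,x57), (78,x55), (78,x56), (78,x57)}
These 21 distinct sets form the basis B.
Close under arbitrary unions to get τ_{X×Y}; counting gives |τ_{X×Y}| = 70.


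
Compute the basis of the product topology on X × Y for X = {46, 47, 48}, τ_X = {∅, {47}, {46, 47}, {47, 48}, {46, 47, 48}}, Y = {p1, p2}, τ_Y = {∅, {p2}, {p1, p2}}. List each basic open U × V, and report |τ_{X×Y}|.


Basis B = {∅ × ∅, {47} × {p2}, {46, 47} × {p2}, {47} × {p1, p2}, {47, 48} × {p2}, {46, 47, 48} × {p2}, {46, 47} × {p1, p2}, {47, 48} × {p1, p2}, {46, 47, 48} × {p1, p2}}; |τ_{X×Y}| = 14.

Enumerate products U × V with U ∈ τ_X, V ∈ τ_Y (deduplicated):
  ∅ × ∅ = {} (∅)
  {47} × {p2} = {(47,p2)}
  {46, 47} × {p2} = {(46,p2), (47,p2)}
  {47} × {p1, p2} = {(47,p1), (47,p2)}
  {47, 48} × {p2} = {(47,p2), (48,p2)}
  {46, 47, 48} × {p2} = {(46,p2), (47,p2), (48,p2)}
  {46, 47} × {p1, p2} = {(46,p1), (46,p2), (47,p1), (47,p2)}
  {47, 48} × {p1, p2} = {(47,p1), (47,p2), (48,p1), (48,p2)}
  {46, 47, 48} × {p1, p2} = {(46,p1), (46,p2), (47,p1), (47,p2), (48,p1), (48,p2)}
These 9 distinct sets form the basis B.
Close under arbitrary unions to get τ_{X×Y}; counting gives |τ_{X×Y}| = 14.


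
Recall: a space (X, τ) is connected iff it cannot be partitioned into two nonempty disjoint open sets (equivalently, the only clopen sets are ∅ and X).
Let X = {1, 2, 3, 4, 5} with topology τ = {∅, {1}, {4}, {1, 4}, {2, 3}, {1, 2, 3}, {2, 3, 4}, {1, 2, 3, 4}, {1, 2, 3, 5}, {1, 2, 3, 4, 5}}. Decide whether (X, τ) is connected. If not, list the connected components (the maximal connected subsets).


(X, τ) is disconnected; components = [{4}, {1, 2, 3, 5}].

Find clopen sets (U ∈ τ with X ∖ U ∈ τ):
  U = ∅, X ∖ U = {1, 2, 3, 4, 5} — both open, so U is clopen.
  U = {4}, X ∖ U = {1, 2, 3, 5} — both open, so U is clopen.
  U = {1, 2, 3, 5}, X ∖ U = {4} — both open, so U is clopen.
  U = {1, 2, 3, 4, 5}, X ∖ U = ∅ — both open, so U is clopen.
Nontrivial clopen(s) exist: e.g. {1, 2, 3, 5}. So (X, τ) is disconnected.
Compute connected components by grouping points that agree on all clopens:
  component: {4}
  component: {1, 2, 3, 5}


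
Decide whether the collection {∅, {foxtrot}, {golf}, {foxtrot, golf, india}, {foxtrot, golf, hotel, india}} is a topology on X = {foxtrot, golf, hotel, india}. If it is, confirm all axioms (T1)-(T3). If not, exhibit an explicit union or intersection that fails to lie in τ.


τ is NOT a topology on X.

Axiom (T1): ∅ ∈ τ? Yes; X ∈ τ? Yes.
Axiom (T2/T3): check pairwise unions and intersections of members of τ.
Counterexample for (T2): {foxtrot} ∪ {golf} = {foxtrot, golf} ∉ τ. Therefore τ is NOT a topology.


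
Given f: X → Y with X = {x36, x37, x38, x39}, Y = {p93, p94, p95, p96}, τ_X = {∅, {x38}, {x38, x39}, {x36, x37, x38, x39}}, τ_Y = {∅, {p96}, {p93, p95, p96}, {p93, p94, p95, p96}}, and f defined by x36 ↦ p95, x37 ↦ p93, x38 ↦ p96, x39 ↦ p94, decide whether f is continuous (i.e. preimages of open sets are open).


f is NOT continuous.

Compute f^{-1}(U) for each U ∈ τ_Y:
  U = ∅: f^{-1}(U) = ∅ ∈ τ_X ✓.
  U = {p96}: f^{-1}(U) = {x38} ∈ τ_X ✓.
  U = {p93, p95, p96}: f^{-1}(U) = {x36, x37, x38} ∉ τ_X ✗.
  U = {p93, p94, p95, p96}: f^{-1}(U) = {x36, x37, x38, x39} ∈ τ_X ✓.
Found U = {p93, p95, p96} with f^{-1}(U) = {x36, x37, x38} not in τ_X. Therefore f is NOT continuous.


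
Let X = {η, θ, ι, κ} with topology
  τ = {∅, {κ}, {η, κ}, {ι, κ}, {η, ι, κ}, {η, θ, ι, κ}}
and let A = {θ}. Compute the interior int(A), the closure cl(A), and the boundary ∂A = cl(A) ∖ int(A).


int(A) = ∅, cl(A) = {θ}, ∂A = {θ}.

Closed sets in (X, τ) are complements of opens:
  closed(X, τ) = {∅, {θ}, {η, θ}, {θ, ι}, {η, θ, ι}, {η, θ, ι, κ}}.
int(A) = ⋃ {U ∈ τ : U ⊆ A}. Opens contained in A: ∅.
Taking the union of these: int(A) = ∅.
cl(A) = ⋂ {C closed : A ⊆ C}. Closed sets containing A: {θ}, {η, θ}, {θ, ι}, {η, θ, ι}, {η, θ, ι, κ}.
Intersecting these: cl(A) = {θ}.
∂A = cl(A) ∖ int(A) = {θ} ∖ ∅ = {θ}.


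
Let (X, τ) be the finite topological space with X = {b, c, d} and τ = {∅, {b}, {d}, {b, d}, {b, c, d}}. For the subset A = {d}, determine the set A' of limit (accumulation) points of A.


A' = {c}

For each x ∈ X, list the open sets U ∈ τ with x ∈ U, then check whether U ∩ (A ∖ {x}) ≠ ∅ for every such U.
  x = b: open {b} ∋ x has {b} ∩ (A ∖ {b}) = ∅, so x is NOT a limit point.
  x = c: opens ∋ x are {b, c, d}; each meets A ∖ {c}, so x IS a limit point.
  x = d: open {d} ∋ x has {d} ∩ (A ∖ {d}) = ∅, so x is NOT a limit point.
Collecting: A' = {c}.


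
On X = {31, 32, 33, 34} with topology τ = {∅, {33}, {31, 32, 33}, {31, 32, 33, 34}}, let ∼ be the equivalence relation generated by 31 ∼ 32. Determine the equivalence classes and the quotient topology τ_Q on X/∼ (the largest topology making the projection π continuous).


X/∼ = {[31=32], [33], [34]}; |τ_Q| = 4.

Equivalence classes: [31=32], [33], [34].
Quotient map π: X → X/∼ sends 31 ↦ [31=32], 32 ↦ [31=32], 33 ↦ [33], 34 ↦ [34].
For each subset V ⊆ X/∼, compute π^{-1}(V) ⊆ X and check whether π^{-1}(V) ∈ τ. V is open in τ_Q iff π^{-1}(V) ∈ τ.
  V = {}: π^{-1}(V) = ∅ ∈ τ ✓.
  V = {[31=32]}: π^{-1}(V) = {31, 32} ∉ τ ✗.
  V = {[33]}: π^{-1}(V) = {33} ∈ τ ✓.
  V = {[31=32], [33]}: π^{-1}(V) = {31, 32, 33} ∈ τ ✓.
  V = {[34]}: π^{-1}(V) = {34} ∉ τ ✗.
  V = {[31=32], [34]}: π^{-1}(V) = {31, 32, 34} ∉ τ ✗.
  V = {[33], [34]}: π^{-1}(V) = {33, 34} ∉ τ ✗.
  V = {[31=32], [33], [34]}: π^{-1}(V) = {31, 32, 33, 34} ∈ τ ✓.
Open sets in the quotient: τ_Q = {{}, {[33]}, {[31=32], [33]}, {[31=32], [33], [34]}} (4 elements).


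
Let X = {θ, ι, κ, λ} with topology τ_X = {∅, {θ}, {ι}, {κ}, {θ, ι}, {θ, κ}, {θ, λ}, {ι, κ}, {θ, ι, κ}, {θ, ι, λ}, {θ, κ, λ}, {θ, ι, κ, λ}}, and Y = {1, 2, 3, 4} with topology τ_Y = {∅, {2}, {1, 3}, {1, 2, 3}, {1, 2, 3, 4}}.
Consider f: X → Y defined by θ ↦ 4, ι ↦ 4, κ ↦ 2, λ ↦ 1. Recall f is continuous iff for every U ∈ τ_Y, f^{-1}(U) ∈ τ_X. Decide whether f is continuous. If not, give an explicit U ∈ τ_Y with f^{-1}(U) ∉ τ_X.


f is NOT continuous.

Compute f^{-1}(U) for each U ∈ τ_Y:
  U = ∅: f^{-1}(U) = ∅ ∈ τ_X ✓.
  U = {2}: f^{-1}(U) = {κ} ∈ τ_X ✓.
  U = {1, 3}: f^{-1}(U) = {λ} ∉ τ_X ✗.
  U = {1, 2, 3}: f^{-1}(U) = {κ, λ} ∉ τ_X ✗.
  U = {1, 2, 3, 4}: f^{-1}(U) = {θ, ι, κ, λ} ∈ τ_X ✓.
Found U = {1, 3} with f^{-1}(U) = {λ} not in τ_X. Therefore f is NOT continuous.


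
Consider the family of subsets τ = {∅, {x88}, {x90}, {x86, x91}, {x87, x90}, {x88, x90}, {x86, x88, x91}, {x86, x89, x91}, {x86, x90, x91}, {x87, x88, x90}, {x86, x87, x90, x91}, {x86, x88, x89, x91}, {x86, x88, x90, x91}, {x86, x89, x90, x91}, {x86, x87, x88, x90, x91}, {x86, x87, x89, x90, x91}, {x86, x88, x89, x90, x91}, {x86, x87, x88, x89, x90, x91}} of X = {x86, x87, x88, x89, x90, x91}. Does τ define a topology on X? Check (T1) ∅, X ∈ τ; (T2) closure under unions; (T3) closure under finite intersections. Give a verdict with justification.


τ IS a topology on X.

Axiom (T1): ∅ ∈ τ? Yes; X ∈ τ? Yes.
Axiom (T2/T3): check pairwise unions and intersections of members of τ.
All pairwise intersections and unions checked — each lies in τ. Therefore τ satisfies (T1), (T2), (T3): it IS a topology on X.


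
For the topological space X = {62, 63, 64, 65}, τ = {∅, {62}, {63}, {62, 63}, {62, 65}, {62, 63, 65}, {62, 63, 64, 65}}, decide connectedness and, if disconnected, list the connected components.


(X, τ) is connected.

Find clopen sets (U ∈ τ with X ∖ U ∈ τ):
  U = ∅, X ∖ U = {62, 63, 64, 65} — both open, so U is clopen.
  U = {62, 63, 64, 65}, X ∖ U = ∅ — both open, so U is clopen.
Only trivial clopens (∅ and X) exist, so (X, τ) is connected.
Compute connected components by grouping points that agree on all clopens:
  component: {62, 63, 64, 65}


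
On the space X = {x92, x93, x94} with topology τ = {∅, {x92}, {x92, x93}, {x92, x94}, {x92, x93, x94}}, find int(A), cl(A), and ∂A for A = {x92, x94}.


int(A) = {x92, x94}, cl(A) = {x92, x93, x94}, ∂A = {x93}.

Closed sets in (X, τ) are complements of opens:
  closed(X, τ) = {∅, {x93}, {x94}, {x93, x94}, {x92, x93, x94}}.
int(A) = ⋃ {U ∈ τ : U ⊆ A}. Opens contained in A: ∅, {x92}, {x92, x94}.
Taking the union of these: int(A) = {x92, x94}.
cl(A) = ⋂ {C closed : A ⊆ C}. Closed sets containing A: {x92, x93, x94}.
Intersecting these: cl(A) = {x92, x93, x94}.
∂A = cl(A) ∖ int(A) = {x92, x93, x94} ∖ {x92, x94} = {x93}.


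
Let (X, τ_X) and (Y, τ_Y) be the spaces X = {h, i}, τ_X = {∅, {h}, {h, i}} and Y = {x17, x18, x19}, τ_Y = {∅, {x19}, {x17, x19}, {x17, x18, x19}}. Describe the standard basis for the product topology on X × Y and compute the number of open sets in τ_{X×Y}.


Basis B = {∅ × ∅, {h} × {x19}, {h} × {x17, x19}, {h, i} × {x19}, {h} × {x17, x18, x19}, {h, i} × {x17, x19}, {h, i} × {x17, x18, x19}}; |τ_{X×Y}| = 10.

Enumerate products U × V with U ∈ τ_X, V ∈ τ_Y (deduplicated):
  ∅ × ∅ = {} (∅)
  {h} × {x19} = {(h,x19)}
  {h} × {x17, x19} = {(h,x17), (h,x19)}
  {h, i} × {x19} = {(h,x19), (i,x19)}
  {h} × {x17, x18, x19} = {(h,x17), (h,x18), (h,x19)}
  {h, i} × {x17, x19} = {(h,x17), (h,x19), (i,x17), (i,x19)}
  {h, i} × {x17, x18, x19} = {(h,x17), (h,x18), (h,x19), (i,x17), (i,x18), (i,x19)}
These 7 distinct sets form the basis B.
Close under arbitrary unions to get τ_{X×Y}; counting gives |τ_{X×Y}| = 10.


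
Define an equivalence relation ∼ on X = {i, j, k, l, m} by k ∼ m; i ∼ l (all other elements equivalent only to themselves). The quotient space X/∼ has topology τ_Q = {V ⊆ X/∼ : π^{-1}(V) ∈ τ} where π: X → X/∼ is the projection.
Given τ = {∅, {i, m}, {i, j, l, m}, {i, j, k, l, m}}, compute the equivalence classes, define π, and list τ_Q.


X/∼ = {[i=l], [j], [k=m]}; |τ_Q| = 2.

Equivalence classes: [i=l], [j], [k=m].
Quotient map π: X → X/∼ sends i ↦ [i=l], j ↦ [j], k ↦ [k=m], l ↦ [i=l], m ↦ [k=m].
For each subset V ⊆ X/∼, compute π^{-1}(V) ⊆ X and check whether π^{-1}(V) ∈ τ. V is open in τ_Q iff π^{-1}(V) ∈ τ.
  V = {}: π^{-1}(V) = ∅ ∈ τ ✓.
  V = {[i=l]}: π^{-1}(V) = {i, l} ∉ τ ✗.
  V = {[j]}: π^{-1}(V) = {j} ∉ τ ✗.
  V = {[i=l], [j]}: π^{-1}(V) = {i, j, l} ∉ τ ✗.
  V = {[k=m]}: π^{-1}(V) = {k, m} ∉ τ ✗.
  V = {[i=l], [k=m]}: π^{-1}(V) = {i, k, l, m} ∉ τ ✗.
  V = {[j], [k=m]}: π^{-1}(V) = {j, k, m} ∉ τ ✗.
  V = {[i=l], [j], [k=m]}: π^{-1}(V) = {i, j, k, l, m} ∈ τ ✓.
Open sets in the quotient: τ_Q = {{}, {[i=l], [j], [k=m]}} (2 elements).


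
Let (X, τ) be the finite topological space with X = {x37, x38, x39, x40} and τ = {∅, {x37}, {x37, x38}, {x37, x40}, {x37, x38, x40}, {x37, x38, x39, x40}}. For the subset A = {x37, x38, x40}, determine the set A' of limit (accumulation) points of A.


A' = {x38, x39, x40}

For each x ∈ X, list the open sets U ∈ τ with x ∈ U, then check whether U ∩ (A ∖ {x}) ≠ ∅ for every such U.
  x = x37: open {x37} ∋ x has {x37} ∩ (A ∖ {x37}) = ∅, so x is NOT a limit point.
  x = x38: opens ∋ x are {x37, x38}, {x37, x38, x40}, {x37, x38, x39, x40}; each meets A ∖ {x38}, so x IS a limit point.
  x = x39: opens ∋ x are {x37, x38, x39, x40}; each meets A ∖ {x39}, so x IS a limit point.
  x = x40: opens ∋ x are {x37, x40}, {x37, x38, x40}, {x37, x38, x39, x40}; each meets A ∖ {x40}, so x IS a limit point.
Collecting: A' = {x38, x39, x40}.


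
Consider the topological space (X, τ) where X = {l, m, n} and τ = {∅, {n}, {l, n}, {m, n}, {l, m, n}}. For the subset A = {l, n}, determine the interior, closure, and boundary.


int(A) = {l, n}, cl(A) = {l, m, n}, ∂A = {m}.

Closed sets in (X, τ) are complements of opens:
  closed(X, τ) = {∅, {l}, {m}, {l, m}, {l, m, n}}.
int(A) = ⋃ {U ∈ τ : U ⊆ A}. Opens contained in A: ∅, {n}, {l, n}.
Taking the union of these: int(A) = {l, n}.
cl(A) = ⋂ {C closed : A ⊆ C}. Closed sets containing A: {l, m, n}.
Intersecting these: cl(A) = {l, m, n}.
∂A = cl(A) ∖ int(A) = {l, m, n} ∖ {l, n} = {m}.


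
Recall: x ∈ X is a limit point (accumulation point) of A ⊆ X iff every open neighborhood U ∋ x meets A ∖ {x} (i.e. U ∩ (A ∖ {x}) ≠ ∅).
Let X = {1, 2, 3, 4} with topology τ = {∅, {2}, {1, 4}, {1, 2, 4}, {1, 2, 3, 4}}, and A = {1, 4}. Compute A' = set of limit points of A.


A' = {1, 3, 4}

For each x ∈ X, list the open sets U ∈ τ with x ∈ U, then check whether U ∩ (A ∖ {x}) ≠ ∅ for every such U.
  x = 1: opens ∋ x are {1, 4}, {1, 2, 4}, {1, 2, 3, 4}; each meets A ∖ {1}, so x IS a limit point.
  x = 2: open {2} ∋ x has {2} ∩ (A ∖ {2}) = ∅, so x is NOT a limit point.
  x = 3: opens ∋ x are {1, 2, 3, 4}; each meets A ∖ {3}, so x IS a limit point.
  x = 4: opens ∋ x are {1, 4}, {1, 2, 4}, {1, 2, 3, 4}; each meets A ∖ {4}, so x IS a limit point.
Collecting: A' = {1, 3, 4}.


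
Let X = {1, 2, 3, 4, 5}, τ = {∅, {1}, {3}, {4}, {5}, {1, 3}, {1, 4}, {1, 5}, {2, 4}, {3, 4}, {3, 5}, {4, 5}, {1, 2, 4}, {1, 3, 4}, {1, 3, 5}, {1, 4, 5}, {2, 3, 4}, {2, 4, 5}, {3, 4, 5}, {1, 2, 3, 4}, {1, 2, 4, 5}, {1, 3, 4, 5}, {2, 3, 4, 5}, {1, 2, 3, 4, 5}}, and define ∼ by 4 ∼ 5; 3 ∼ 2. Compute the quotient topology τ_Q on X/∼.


X/∼ = {[1], [2=3], [4=5]}; |τ_Q| = 6.

Equivalence classes: [1], [2=3], [4=5].
Quotient map π: X → X/∼ sends 1 ↦ [1], 2 ↦ [2=3], 3 ↦ [2=3], 4 ↦ [4=5], 5 ↦ [4=5].
For each subset V ⊆ X/∼, compute π^{-1}(V) ⊆ X and check whether π^{-1}(V) ∈ τ. V is open in τ_Q iff π^{-1}(V) ∈ τ.
  V = {}: π^{-1}(V) = ∅ ∈ τ ✓.
  V = {[1]}: π^{-1}(V) = {1} ∈ τ ✓.
  V = {[2=3]}: π^{-1}(V) = {2, 3} ∉ τ ✗.
  V = {[1], [2=3]}: π^{-1}(V) = {1, 2, 3} ∉ τ ✗.
  V = {[4=5]}: π^{-1}(V) = {4, 5} ∈ τ ✓.
  V = {[1], [4=5]}: π^{-1}(V) = {1, 4, 5} ∈ τ ✓.
  V = {[2=3], [4=5]}: π^{-1}(V) = {2, 3, 4, 5} ∈ τ ✓.
  V = {[1], [2=3], [4=5]}: π^{-1}(V) = {1, 2, 3, 4, 5} ∈ τ ✓.
Open sets in the quotient: τ_Q = {{}, {[1]}, {[4=5]}, {[1], [4=5]}, {[2=3], [4=5]}, {[1], [2=3], [4=5]}} (6 elements).


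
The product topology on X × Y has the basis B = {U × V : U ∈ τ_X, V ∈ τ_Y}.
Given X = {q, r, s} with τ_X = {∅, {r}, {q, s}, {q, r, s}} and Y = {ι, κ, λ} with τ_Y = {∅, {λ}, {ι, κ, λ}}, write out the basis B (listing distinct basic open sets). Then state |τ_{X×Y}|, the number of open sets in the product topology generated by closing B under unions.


Basis B = {∅ × ∅, {r} × {λ}, {q, s} × {λ}, {q, r, s} × {λ}, {r} × {ι, κ, λ}, {q, s} × {ι, κ, λ}, {q, r, s} × {ι, κ, λ}}; |τ_{X×Y}| = 9.

Enumerate products U × V with U ∈ τ_X, V ∈ τ_Y (deduplicated):
  ∅ × ∅ = {} (∅)
  {r} × {λ} = {(r,λ)}
  {q, s} × {λ} = {(q,λ), (s,λ)}
  {q, r, s} × {λ} = {(q,λ), (r,λ), (s,λ)}
  {r} × {ι, κ, λ} = {(r,ι), (r,κ), (r,λ)}
  {q, s} × {ι, κ, λ} = {(q,ι), (q,κ), (q,λ), (s,ι), (s,κ), (s,λ)}
  {q, r, s} × {ι, κ, λ} = {(q,ι), (q,κ), (q,λ), (r,ι), (r,κ), (r,λ), (s,ι), (s,κ), (s,λ)}
These 7 distinct sets form the basis B.
Close under arbitrary unions to get τ_{X×Y}; counting gives |τ_{X×Y}| = 9.


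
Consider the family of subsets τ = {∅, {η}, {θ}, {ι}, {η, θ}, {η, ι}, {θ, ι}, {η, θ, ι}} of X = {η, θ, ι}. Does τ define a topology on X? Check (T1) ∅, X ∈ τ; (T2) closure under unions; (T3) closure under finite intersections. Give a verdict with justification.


τ IS a topology on X.

Axiom (T1): ∅ ∈ τ? Yes; X ∈ τ? Yes.
Axiom (T2/T3): check pairwise unions and intersections of members of τ.
All pairwise intersections and unions checked — each lies in τ. Therefore τ satisfies (T1), (T2), (T3): it IS a topology on X.


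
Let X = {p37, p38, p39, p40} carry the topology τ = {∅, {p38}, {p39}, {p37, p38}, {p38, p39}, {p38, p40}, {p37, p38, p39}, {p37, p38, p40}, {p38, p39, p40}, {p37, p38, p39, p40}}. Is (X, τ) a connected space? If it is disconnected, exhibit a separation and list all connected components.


(X, τ) is disconnected; components = [{p39}, {p37, p38, p40}].

Find clopen sets (U ∈ τ with X ∖ U ∈ τ):
  U = ∅, X ∖ U = {p37, p38, p39, p40} — both open, so U is clopen.
  U = {p39}, X ∖ U = {p37, p38, p40} — both open, so U is clopen.
  U = {p37, p38, p40}, X ∖ U = {p39} — both open, so U is clopen.
  U = {p37, p38, p39, p40}, X ∖ U = ∅ — both open, so U is clopen.
Nontrivial clopen(s) exist: e.g. {p37, p38, p40}. So (X, τ) is disconnected.
Compute connected components by grouping points that agree on all clopens:
  component: {p39}
  component: {p37, p38, p40}


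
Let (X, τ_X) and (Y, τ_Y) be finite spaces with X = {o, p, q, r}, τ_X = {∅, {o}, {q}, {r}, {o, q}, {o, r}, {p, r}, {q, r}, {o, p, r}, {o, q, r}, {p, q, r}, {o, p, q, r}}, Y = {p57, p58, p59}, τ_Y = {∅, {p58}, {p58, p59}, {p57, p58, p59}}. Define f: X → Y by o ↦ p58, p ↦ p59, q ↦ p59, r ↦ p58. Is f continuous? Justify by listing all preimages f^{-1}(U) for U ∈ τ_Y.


f IS continuous.

Compute f^{-1}(U) for each U ∈ τ_Y:
  U = ∅: f^{-1}(U) = ∅ ∈ τ_X ✓.
  U = {p58}: f^{-1}(U) = {o, r} ∈ τ_X ✓.
  U = {p58, p59}: f^{-1}(U) = {o, p, q, r} ∈ τ_X ✓.
  U = {p57, p58, p59}: f^{-1}(U) = {o, p, q, r} ∈ τ_X ✓.
Every preimage lies in τ_X, so f IS continuous.


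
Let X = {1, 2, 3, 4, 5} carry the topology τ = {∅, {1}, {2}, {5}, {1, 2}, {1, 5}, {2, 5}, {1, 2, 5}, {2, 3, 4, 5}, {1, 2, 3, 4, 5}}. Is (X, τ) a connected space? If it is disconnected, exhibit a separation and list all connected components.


(X, τ) is disconnected; components = [{1}, {2, 3, 4, 5}].

Find clopen sets (U ∈ τ with X ∖ U ∈ τ):
  U = ∅, X ∖ U = {1, 2, 3, 4, 5} — both open, so U is clopen.
  U = {1}, X ∖ U = {2, 3, 4, 5} — both open, so U is clopen.
  U = {2, 3, 4, 5}, X ∖ U = {1} — both open, so U is clopen.
  U = {1, 2, 3, 4, 5}, X ∖ U = ∅ — both open, so U is clopen.
Nontrivial clopen(s) exist: e.g. {2, 3, 4, 5}. So (X, τ) is disconnected.
Compute connected components by grouping points that agree on all clopens:
  component: {1}
  component: {2, 3, 4, 5}


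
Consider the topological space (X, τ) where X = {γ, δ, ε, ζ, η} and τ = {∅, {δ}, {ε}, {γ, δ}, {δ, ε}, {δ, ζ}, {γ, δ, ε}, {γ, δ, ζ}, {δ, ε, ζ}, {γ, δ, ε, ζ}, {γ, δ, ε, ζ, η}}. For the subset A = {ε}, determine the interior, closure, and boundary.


int(A) = {ε}, cl(A) = {ε, η}, ∂A = {η}.

Closed sets in (X, τ) are complements of opens:
  closed(X, τ) = {∅, {η}, {γ, η}, {ε, η}, {ζ, η}, {γ, ε, η}, {γ, ζ, η}, {ε, ζ, η}, {γ, δ, ζ, η}, {γ, ε, ζ, η}, {γ, δ, ε, ζ, η}}.
int(A) = ⋃ {U ∈ τ : U ⊆ A}. Opens contained in A: ∅, {ε}.
Taking the union of these: int(A) = {ε}.
cl(A) = ⋂ {C closed : A ⊆ C}. Closed sets containing A: {ε, η}, {γ, ε, η}, {ε, ζ, η}, {γ, ε, ζ, η}, {γ, δ, ε, ζ, η}.
Intersecting these: cl(A) = {ε, η}.
∂A = cl(A) ∖ int(A) = {ε, η} ∖ {ε} = {η}.


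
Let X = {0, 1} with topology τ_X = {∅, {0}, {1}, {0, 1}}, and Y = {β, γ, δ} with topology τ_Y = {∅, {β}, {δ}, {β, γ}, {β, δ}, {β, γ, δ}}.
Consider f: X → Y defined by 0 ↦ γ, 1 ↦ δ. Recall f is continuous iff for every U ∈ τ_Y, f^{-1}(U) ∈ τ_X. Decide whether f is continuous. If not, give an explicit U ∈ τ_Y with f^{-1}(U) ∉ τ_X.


f IS continuous.

Compute f^{-1}(U) for each U ∈ τ_Y:
  U = ∅: f^{-1}(U) = ∅ ∈ τ_X ✓.
  U = {β}: f^{-1}(U) = ∅ ∈ τ_X ✓.
  U = {δ}: f^{-1}(U) = {1} ∈ τ_X ✓.
  U = {β, γ}: f^{-1}(U) = {0} ∈ τ_X ✓.
  U = {β, δ}: f^{-1}(U) = {1} ∈ τ_X ✓.
  U = {β, γ, δ}: f^{-1}(U) = {0, 1} ∈ τ_X ✓.
Every preimage lies in τ_X, so f IS continuous.


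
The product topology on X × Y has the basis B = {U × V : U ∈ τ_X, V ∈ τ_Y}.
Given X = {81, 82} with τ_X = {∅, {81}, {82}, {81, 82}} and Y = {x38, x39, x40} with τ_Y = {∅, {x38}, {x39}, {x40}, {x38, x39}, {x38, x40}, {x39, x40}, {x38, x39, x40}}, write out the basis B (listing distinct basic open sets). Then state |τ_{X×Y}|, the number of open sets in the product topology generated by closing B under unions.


Basis B = {∅ × ∅, {81} × {x38}, {81} × {x39}, {81} × {x40}, {82} × {x38}, {82} × {x39}, {82} × {x40}, {81} × {x38, x39}, {81} × {x38, x40}, {81, 82} × {x38}, {81} × {x39, x40}, {81, 82} × {x39}, {81, 82} × {x40}, {82} × {x38, x39}, {82} × {x38, x40}, {82} × {x39, x40}, {81} × {x38, x39, x40}, {82} × {x38, x39, x40}, {81, 82} × {x38, x39}, {81, 82} × {x38, x40}, {81, 82} × {x39, x40}, {81, 82} × {x38, x39, x40}}; |τ_{X×Y}| = 64.

Enumerate products U × V with U ∈ τ_X, V ∈ τ_Y (deduplicated):
  ∅ × ∅ = {} (∅)
  {81} × {x38} = {(81,x38)}
  {81} × {x39} = {(81,x39)}
  {81} × {x40} = {(81,x40)}
  {82} × {x38} = {(82,x38)}
  {82} × {x39} = {(82,x39)}
  {82} × {x40} = {(82,x40)}
  {81} × {x38, x39} = {(81,x38), (81,x39)}
  {81} × {x38, x40} = {(81,x38), (81,x40)}
  {81, 82} × {x38} = {(81,x38), (82,x38)}
  {81} × {x39, x40} = {(81,x39), (81,x40)}
  {81, 82} × {x39} = {(81,x39), (82,x39)}
  {81, 82} × {x40} = {(81,x40), (82,x40)}
  {82} × {x38, x39} = {(82,x38), (82,x39)}
  {82} × {x38, x40} = {(82,x38), (82,x40)}
  {82} × {x39, x40} = {(82,x39), (82,x40)}
  {81} × {x38, x39, x40} = {(81,x38), (81,x39), (81,x40)}
  {82} × {x38, x39, x40} = {(82,x38), (82,x39), (82,x40)}
  {81, 82} × {x38, x39} = {(81,x38), (81,x39), (82,x38), (82,x39)}
  {81, 82} × {x38, x40} = {(81,x38), (81,x40), (82,x38), (82,x40)}
  {81, 82} × {x39, x40} = {(81,x39), (81,x40), (82,x39), (82,x40)}
  {81, 82} × {x38, x39, x40} = {(81,x38), (81,x39), (81,x40), (82,x38), (82,x39), (82,x40)}
These 22 distinct sets form the basis B.
Close under arbitrary unions to get τ_{X×Y}; counting gives |τ_{X×Y}| = 64.
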